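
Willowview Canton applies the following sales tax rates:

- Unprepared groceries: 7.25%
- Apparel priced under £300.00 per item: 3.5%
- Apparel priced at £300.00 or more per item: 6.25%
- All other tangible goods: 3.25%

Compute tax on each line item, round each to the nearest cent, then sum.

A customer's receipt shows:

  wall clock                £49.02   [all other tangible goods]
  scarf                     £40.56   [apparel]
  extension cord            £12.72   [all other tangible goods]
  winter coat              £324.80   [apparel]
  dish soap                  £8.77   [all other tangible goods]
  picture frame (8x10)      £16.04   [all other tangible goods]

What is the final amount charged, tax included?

£476.44

Wall clock £49.02: all other tangible goods → 3.25% → £1.59
Scarf £40.56: apparel, under £300.00 → 3.5% → £1.42
Extension cord £12.72: all other tangible goods → 3.25% → £0.41
Winter coat £324.80: apparel, £300.00 or more → 6.25% → £20.30
Dish soap £8.77: all other tangible goods → 3.25% → £0.29
Picture frame (8x10) £16.04: all other tangible goods → 3.25% → £0.52
Subtotal = £451.91; tax = £24.53; total due = £476.44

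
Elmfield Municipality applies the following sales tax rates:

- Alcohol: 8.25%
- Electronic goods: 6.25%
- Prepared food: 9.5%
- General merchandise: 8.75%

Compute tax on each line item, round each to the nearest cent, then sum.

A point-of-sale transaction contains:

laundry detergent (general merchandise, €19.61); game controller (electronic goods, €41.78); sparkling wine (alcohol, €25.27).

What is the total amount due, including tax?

€93.07

Laundry detergent €19.61: general merchandise → 8.75% → €1.72
Game controller €41.78: electronic goods → 6.25% → €2.61
Sparkling wine €25.27: alcohol → 8.25% → €2.08
Subtotal = €86.66; tax = €6.41; total due = €93.07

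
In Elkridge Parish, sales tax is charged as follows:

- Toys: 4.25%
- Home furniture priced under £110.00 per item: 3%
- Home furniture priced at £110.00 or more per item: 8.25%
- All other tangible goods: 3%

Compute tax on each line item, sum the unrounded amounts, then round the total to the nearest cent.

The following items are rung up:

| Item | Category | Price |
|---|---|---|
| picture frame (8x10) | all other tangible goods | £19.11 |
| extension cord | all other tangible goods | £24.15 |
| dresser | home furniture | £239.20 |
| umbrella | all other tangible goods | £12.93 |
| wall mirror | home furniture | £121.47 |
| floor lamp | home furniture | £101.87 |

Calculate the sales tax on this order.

Picture frame (8x10) £19.11: all other tangible goods → 3% → £0.5733
Extension cord £24.15: all other tangible goods → 3% → £0.7245
Dresser £239.20: home furniture, £110.00 or more → 8.25% → £19.734
Umbrella £12.93: all other tangible goods → 3% → £0.3879
Wall mirror £121.47: home furniture, £110.00 or more → 8.25% → £10.021275
Floor lamp £101.87: home furniture, under £110.00 → 3% → £3.0561
Unrounded tax sum = £34.497075 → £34.50

£34.50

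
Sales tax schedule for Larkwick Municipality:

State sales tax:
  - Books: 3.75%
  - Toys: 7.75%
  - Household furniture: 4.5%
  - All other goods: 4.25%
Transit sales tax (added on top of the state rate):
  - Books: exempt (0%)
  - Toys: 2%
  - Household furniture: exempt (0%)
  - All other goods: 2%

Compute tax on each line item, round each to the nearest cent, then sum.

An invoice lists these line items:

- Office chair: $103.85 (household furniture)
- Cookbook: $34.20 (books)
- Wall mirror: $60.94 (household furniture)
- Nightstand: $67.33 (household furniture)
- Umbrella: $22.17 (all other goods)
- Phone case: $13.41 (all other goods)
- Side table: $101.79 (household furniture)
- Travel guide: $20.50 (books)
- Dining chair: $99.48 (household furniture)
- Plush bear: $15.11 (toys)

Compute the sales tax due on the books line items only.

$2.05

Cookbook $34.20: books → 3.75% + 0% transit = 3.75% → $1.28
Travel guide $20.50: books → 3.75% + 0% transit = 3.75% → $0.77
Tax on books = $1.28 + $0.77 = $2.05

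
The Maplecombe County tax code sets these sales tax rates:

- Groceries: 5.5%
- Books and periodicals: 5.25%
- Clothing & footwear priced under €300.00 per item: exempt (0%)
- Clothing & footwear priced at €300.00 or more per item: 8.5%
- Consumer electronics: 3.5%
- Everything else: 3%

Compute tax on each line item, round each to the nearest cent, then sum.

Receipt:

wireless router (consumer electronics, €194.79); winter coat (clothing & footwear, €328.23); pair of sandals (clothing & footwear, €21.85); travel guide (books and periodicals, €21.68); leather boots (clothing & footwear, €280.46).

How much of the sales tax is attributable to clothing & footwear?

Winter coat €328.23: clothing & footwear, €300.00 or more → 8.5% → €27.90
Pair of sandals €21.85: clothing & footwear, under €300.00 → 0% → €0.00
Leather boots €280.46: clothing & footwear, under €300.00 → 0% → €0.00
Tax on clothing & footwear = €27.90 + €0.00 + €0.00 = €27.90

€27.90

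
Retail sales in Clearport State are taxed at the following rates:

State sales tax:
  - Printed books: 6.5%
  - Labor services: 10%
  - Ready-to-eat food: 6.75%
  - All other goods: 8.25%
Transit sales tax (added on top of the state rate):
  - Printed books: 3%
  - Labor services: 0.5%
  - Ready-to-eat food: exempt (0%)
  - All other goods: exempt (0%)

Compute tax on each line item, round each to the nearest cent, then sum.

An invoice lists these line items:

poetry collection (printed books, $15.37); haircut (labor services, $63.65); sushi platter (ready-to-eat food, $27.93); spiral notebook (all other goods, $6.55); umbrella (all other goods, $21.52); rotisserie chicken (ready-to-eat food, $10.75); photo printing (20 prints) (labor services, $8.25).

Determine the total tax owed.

Poetry collection $15.37: printed books → 6.5% + 3% transit = 9.5% → $1.46
Haircut $63.65: labor services → 10% + 0.5% transit = 10.5% → $6.68
Sushi platter $27.93: ready-to-eat food → 6.75% + 0% transit = 6.75% → $1.89
Spiral notebook $6.55: all other goods → 8.25% + 0% transit = 8.25% → $0.54
Umbrella $21.52: all other goods → 8.25% + 0% transit = 8.25% → $1.78
Rotisserie chicken $10.75: ready-to-eat food → 6.75% + 0% transit = 6.75% → $0.73
Photo printing (20 prints) $8.25: labor services → 10% + 0.5% transit = 10.5% → $0.87
Total tax = $1.46 + $6.68 + $1.89 + $0.54 + $1.78 + $0.73 + $0.87 = $13.95

$13.95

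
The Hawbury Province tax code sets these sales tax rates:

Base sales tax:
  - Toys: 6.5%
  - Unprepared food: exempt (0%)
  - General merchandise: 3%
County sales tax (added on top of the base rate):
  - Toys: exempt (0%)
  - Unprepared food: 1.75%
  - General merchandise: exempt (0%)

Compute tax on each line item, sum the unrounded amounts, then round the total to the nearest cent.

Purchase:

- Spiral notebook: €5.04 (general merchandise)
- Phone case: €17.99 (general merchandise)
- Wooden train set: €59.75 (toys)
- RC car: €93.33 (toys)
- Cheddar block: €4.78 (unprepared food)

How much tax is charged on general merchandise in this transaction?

Spiral notebook €5.04: general merchandise → 3% + 0% county = 3% → €0.1512
Phone case €17.99: general merchandise → 3% + 0% county = 3% → €0.5397
Tax on general merchandise: unrounded sum = €0.6909 → €0.69

€0.69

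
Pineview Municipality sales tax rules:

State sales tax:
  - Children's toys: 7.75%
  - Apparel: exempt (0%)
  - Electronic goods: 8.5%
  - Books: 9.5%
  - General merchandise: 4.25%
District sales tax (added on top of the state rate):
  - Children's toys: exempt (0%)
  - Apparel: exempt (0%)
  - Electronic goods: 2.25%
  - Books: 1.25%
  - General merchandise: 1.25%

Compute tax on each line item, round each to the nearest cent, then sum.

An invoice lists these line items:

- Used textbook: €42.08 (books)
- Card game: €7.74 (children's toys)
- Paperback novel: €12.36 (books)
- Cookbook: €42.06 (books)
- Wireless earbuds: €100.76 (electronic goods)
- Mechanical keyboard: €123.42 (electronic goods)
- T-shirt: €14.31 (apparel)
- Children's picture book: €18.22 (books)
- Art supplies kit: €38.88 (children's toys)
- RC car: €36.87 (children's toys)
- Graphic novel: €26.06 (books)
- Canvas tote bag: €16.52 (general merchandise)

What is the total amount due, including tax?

Used textbook €42.08: books → 9.5% + 1.25% district = 10.75% → €4.52
Card game €7.74: children's toys → 7.75% + 0% district = 7.75% → €0.60
Paperback novel €12.36: books → 9.5% + 1.25% district = 10.75% → €1.33
Cookbook €42.06: books → 9.5% + 1.25% district = 10.75% → €4.52
Wireless earbuds €100.76: electronic goods → 8.5% + 2.25% district = 10.75% → €10.83
Mechanical keyboard €123.42: electronic goods → 8.5% + 2.25% district = 10.75% → €13.27
T-shirt €14.31: apparel → 0% + 0% district = 0% → €0.00
Children's picture book €18.22: books → 9.5% + 1.25% district = 10.75% → €1.96
Art supplies kit €38.88: children's toys → 7.75% + 0% district = 7.75% → €3.01
RC car €36.87: children's toys → 7.75% + 0% district = 7.75% → €2.86
Graphic novel €26.06: books → 9.5% + 1.25% district = 10.75% → €2.80
Canvas tote bag €16.52: general merchandise → 4.25% + 1.25% district = 5.5% → €0.91
Subtotal = €479.28; tax = €46.61; total due = €525.89

€525.89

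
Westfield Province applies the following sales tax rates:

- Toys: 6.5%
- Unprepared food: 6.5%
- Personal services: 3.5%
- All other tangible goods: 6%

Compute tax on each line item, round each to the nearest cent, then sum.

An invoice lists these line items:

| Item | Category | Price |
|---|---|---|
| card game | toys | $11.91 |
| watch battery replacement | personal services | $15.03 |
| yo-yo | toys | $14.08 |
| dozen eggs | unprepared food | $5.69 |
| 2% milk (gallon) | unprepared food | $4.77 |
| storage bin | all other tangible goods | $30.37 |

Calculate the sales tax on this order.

Card game $11.91: toys → 6.5% → $0.77
Watch battery replacement $15.03: personal services → 3.5% → $0.53
Yo-yo $14.08: toys → 6.5% → $0.92
Dozen eggs $5.69: unprepared food → 6.5% → $0.37
2% milk (gallon) $4.77: unprepared food → 6.5% → $0.31
Storage bin $30.37: all other tangible goods → 6% → $1.82
Total tax = $0.77 + $0.53 + $0.92 + $0.37 + $0.31 + $1.82 = $4.72

$4.72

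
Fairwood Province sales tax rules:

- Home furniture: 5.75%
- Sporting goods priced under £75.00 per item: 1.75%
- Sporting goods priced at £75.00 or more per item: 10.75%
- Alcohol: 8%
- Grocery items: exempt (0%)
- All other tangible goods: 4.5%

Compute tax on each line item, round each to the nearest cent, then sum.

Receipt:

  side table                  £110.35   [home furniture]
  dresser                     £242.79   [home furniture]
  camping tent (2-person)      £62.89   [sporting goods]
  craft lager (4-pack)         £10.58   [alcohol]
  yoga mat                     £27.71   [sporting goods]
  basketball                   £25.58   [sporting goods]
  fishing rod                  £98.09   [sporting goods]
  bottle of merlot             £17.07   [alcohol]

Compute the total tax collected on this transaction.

Side table £110.35: home furniture → 5.75% → £6.35
Dresser £242.79: home furniture → 5.75% → £13.96
Camping tent (2-person) £62.89: sporting goods, under £75.00 → 1.75% → £1.10
Craft lager (4-pack) £10.58: alcohol → 8% → £0.85
Yoga mat £27.71: sporting goods, under £75.00 → 1.75% → £0.48
Basketball £25.58: sporting goods, under £75.00 → 1.75% → £0.45
Fishing rod £98.09: sporting goods, £75.00 or more → 10.75% → £10.54
Bottle of merlot £17.07: alcohol → 8% → £1.37
Total tax = £6.35 + £13.96 + £1.10 + £0.85 + £0.48 + £0.45 + £10.54 + £1.37 = £35.10

£35.10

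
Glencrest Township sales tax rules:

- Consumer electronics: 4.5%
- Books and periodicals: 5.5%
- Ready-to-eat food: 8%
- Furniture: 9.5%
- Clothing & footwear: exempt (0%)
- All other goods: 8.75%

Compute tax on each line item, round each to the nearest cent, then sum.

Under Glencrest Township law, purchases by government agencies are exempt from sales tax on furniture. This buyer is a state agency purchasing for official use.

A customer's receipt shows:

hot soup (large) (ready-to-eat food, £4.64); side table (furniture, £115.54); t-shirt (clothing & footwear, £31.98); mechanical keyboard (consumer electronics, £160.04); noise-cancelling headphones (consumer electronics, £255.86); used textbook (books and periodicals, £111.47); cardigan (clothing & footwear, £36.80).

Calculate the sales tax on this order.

Hot soup (large) £4.64: ready-to-eat food → 8% → £0.37
Side table £115.54: furniture, buyer-exempt → 0% → £0.00
T-shirt £31.98: clothing & footwear → 0% → £0.00
Mechanical keyboard £160.04: consumer electronics → 4.5% → £7.20
Noise-cancelling headphones £255.86: consumer electronics → 4.5% → £11.51
Used textbook £111.47: books and periodicals → 5.5% → £6.13
Cardigan £36.80: clothing & footwear → 0% → £0.00
Total tax = £0.37 + £7.20 + £11.51 + £6.13 = £25.21

£25.21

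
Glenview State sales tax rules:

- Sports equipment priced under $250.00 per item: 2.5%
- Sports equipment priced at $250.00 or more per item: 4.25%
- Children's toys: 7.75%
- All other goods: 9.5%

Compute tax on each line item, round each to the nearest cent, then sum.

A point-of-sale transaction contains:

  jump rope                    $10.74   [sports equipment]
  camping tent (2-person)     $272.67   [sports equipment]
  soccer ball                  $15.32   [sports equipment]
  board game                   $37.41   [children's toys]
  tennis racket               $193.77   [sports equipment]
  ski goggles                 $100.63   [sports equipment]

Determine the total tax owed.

$22.50

Jump rope $10.74: sports equipment, under $250.00 → 2.5% → $0.27
Camping tent (2-person) $272.67: sports equipment, $250.00 or more → 4.25% → $11.59
Soccer ball $15.32: sports equipment, under $250.00 → 2.5% → $0.38
Board game $37.41: children's toys → 7.75% → $2.90
Tennis racket $193.77: sports equipment, under $250.00 → 2.5% → $4.84
Ski goggles $100.63: sports equipment, under $250.00 → 2.5% → $2.52
Total tax = $0.27 + $11.59 + $0.38 + $2.90 + $4.84 + $2.52 = $22.50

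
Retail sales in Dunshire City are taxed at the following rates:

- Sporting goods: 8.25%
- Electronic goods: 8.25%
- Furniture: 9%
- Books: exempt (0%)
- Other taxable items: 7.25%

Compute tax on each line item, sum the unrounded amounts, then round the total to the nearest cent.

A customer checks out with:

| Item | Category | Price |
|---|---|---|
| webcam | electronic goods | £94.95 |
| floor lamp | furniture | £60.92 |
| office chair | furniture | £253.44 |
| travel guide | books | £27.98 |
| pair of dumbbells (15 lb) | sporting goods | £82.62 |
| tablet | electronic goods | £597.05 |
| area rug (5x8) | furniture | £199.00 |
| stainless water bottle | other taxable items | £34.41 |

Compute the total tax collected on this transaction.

Webcam £94.95: electronic goods → 8.25% → £7.833375
Floor lamp £60.92: furniture → 9% → £5.4828
Office chair £253.44: furniture → 9% → £22.8096
Travel guide £27.98: books → 0% → £0.00
Pair of dumbbells (15 lb) £82.62: sporting goods → 8.25% → £6.81615
Tablet £597.05: electronic goods → 8.25% → £49.256625
Area rug (5x8) £199.00: furniture → 9% → £17.91
Stainless water bottle £34.41: other taxable items → 7.25% → £2.494725
Unrounded tax sum = £112.603275 → £112.60

£112.60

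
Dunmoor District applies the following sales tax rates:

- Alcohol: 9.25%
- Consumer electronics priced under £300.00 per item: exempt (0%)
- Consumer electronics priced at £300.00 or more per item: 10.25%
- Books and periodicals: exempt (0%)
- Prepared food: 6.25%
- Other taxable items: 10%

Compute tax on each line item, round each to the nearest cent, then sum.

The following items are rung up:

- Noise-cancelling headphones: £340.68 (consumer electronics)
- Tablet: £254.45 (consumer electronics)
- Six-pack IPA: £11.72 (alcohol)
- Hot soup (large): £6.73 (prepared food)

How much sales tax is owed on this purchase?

£36.42

Noise-cancelling headphones £340.68: consumer electronics, £300.00 or more → 10.25% → £34.92
Tablet £254.45: consumer electronics, under £300.00 → 0% → £0.00
Six-pack IPA £11.72: alcohol → 9.25% → £1.08
Hot soup (large) £6.73: prepared food → 6.25% → £0.42
Total tax = £34.92 + £1.08 + £0.42 = £36.42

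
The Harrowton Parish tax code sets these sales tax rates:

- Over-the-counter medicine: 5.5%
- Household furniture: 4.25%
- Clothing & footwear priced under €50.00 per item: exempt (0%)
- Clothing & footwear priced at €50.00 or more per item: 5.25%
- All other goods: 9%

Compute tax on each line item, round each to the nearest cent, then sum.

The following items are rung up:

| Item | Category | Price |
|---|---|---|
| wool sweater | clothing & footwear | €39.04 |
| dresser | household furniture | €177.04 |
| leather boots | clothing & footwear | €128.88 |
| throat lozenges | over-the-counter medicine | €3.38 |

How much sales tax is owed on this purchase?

€14.48

Wool sweater €39.04: clothing & footwear, under €50.00 → 0% → €0.00
Dresser €177.04: household furniture → 4.25% → €7.52
Leather boots €128.88: clothing & footwear, €50.00 or more → 5.25% → €6.77
Throat lozenges €3.38: over-the-counter medicine → 5.5% → €0.19
Total tax = €7.52 + €6.77 + €0.19 = €14.48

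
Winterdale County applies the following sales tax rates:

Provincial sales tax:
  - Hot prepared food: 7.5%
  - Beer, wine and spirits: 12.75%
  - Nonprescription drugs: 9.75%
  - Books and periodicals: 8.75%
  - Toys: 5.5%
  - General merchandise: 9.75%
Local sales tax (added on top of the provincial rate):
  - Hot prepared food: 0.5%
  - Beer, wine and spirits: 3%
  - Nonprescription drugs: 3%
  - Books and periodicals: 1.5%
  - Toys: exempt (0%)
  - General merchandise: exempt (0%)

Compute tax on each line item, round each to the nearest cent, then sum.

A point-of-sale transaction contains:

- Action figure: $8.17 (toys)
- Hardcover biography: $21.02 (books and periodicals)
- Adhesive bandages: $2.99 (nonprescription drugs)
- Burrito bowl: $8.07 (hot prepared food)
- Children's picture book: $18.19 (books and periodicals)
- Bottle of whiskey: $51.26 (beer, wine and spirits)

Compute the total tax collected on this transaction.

$13.56

Action figure $8.17: toys → 5.5% + 0% local = 5.5% → $0.45
Hardcover biography $21.02: books and periodicals → 8.75% + 1.5% local = 10.25% → $2.15
Adhesive bandages $2.99: nonprescription drugs → 9.75% + 3% local = 12.75% → $0.38
Burrito bowl $8.07: hot prepared food → 7.5% + 0.5% local = 8% → $0.65
Children's picture book $18.19: books and periodicals → 8.75% + 1.5% local = 10.25% → $1.86
Bottle of whiskey $51.26: beer, wine and spirits → 12.75% + 3% local = 15.75% → $8.07
Total tax = $0.45 + $2.15 + $0.38 + $0.65 + $1.86 + $8.07 = $13.56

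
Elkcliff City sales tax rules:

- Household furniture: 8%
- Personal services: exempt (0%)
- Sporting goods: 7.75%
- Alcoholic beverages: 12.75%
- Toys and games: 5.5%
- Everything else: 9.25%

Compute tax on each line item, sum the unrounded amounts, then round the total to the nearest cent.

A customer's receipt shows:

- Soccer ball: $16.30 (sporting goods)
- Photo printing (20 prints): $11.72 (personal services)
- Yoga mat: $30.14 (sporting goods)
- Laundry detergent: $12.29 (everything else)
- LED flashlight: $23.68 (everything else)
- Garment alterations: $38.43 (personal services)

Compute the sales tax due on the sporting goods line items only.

Soccer ball $16.30: sporting goods → 7.75% → $1.26325
Yoga mat $30.14: sporting goods → 7.75% → $2.33585
Tax on sporting goods: unrounded sum = $3.5991 → $3.60

$3.60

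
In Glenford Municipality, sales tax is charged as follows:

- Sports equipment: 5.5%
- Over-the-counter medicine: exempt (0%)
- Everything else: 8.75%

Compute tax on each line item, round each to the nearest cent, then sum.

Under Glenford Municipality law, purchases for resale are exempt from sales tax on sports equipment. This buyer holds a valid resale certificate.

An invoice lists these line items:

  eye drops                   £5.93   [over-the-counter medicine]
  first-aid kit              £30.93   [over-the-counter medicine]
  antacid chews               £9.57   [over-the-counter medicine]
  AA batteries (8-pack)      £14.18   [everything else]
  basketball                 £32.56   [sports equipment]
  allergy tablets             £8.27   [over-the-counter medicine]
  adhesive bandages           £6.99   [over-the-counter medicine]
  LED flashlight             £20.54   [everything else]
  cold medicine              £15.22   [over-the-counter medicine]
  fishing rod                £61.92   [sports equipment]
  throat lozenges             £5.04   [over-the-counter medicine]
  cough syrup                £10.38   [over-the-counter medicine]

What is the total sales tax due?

£3.04

Eye drops £5.93: over-the-counter medicine → 0% → £0.00
First-aid kit £30.93: over-the-counter medicine → 0% → £0.00
Antacid chews £9.57: over-the-counter medicine → 0% → £0.00
AA batteries (8-pack) £14.18: everything else → 8.75% → £1.24
Basketball £32.56: sports equipment, buyer-exempt → 0% → £0.00
Allergy tablets £8.27: over-the-counter medicine → 0% → £0.00
Adhesive bandages £6.99: over-the-counter medicine → 0% → £0.00
LED flashlight £20.54: everything else → 8.75% → £1.80
Cold medicine £15.22: over-the-counter medicine → 0% → £0.00
Fishing rod £61.92: sports equipment, buyer-exempt → 0% → £0.00
Throat lozenges £5.04: over-the-counter medicine → 0% → £0.00
Cough syrup £10.38: over-the-counter medicine → 0% → £0.00
Total tax = £1.24 + £1.80 = £3.04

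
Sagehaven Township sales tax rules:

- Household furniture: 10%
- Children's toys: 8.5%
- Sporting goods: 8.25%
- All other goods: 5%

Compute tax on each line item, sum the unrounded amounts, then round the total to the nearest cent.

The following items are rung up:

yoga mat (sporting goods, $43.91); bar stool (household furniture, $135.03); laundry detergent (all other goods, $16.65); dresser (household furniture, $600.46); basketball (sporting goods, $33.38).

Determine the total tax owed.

$80.76

Yoga mat $43.91: sporting goods → 8.25% → $3.622575
Bar stool $135.03: household furniture → 10% → $13.503
Laundry detergent $16.65: all other goods → 5% → $0.8325
Dresser $600.46: household furniture → 10% → $60.046
Basketball $33.38: sporting goods → 8.25% → $2.75385
Unrounded tax sum = $80.757925 → $80.76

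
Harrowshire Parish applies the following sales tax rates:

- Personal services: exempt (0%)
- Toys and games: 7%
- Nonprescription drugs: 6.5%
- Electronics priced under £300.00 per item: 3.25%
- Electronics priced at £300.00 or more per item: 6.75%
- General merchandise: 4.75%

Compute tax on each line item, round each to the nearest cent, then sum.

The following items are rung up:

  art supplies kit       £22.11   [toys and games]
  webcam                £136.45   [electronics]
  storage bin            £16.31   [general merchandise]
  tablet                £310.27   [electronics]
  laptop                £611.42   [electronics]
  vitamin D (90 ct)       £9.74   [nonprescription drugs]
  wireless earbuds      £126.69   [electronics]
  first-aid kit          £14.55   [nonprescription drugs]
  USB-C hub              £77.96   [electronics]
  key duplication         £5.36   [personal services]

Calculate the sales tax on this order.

£77.19

Art supplies kit £22.11: toys and games → 7% → £1.55
Webcam £136.45: electronics, under £300.00 → 3.25% → £4.43
Storage bin £16.31: general merchandise → 4.75% → £0.77
Tablet £310.27: electronics, £300.00 or more → 6.75% → £20.94
Laptop £611.42: electronics, £300.00 or more → 6.75% → £41.27
Vitamin D (90 ct) £9.74: nonprescription drugs → 6.5% → £0.63
Wireless earbuds £126.69: electronics, under £300.00 → 3.25% → £4.12
First-aid kit £14.55: nonprescription drugs → 6.5% → £0.95
USB-C hub £77.96: electronics, under £300.00 → 3.25% → £2.53
Key duplication £5.36: personal services → 0% → £0.00
Total tax = £1.55 + £4.43 + £0.77 + £20.94 + £41.27 + £0.63 + £4.12 + £0.95 + £2.53 = £77.19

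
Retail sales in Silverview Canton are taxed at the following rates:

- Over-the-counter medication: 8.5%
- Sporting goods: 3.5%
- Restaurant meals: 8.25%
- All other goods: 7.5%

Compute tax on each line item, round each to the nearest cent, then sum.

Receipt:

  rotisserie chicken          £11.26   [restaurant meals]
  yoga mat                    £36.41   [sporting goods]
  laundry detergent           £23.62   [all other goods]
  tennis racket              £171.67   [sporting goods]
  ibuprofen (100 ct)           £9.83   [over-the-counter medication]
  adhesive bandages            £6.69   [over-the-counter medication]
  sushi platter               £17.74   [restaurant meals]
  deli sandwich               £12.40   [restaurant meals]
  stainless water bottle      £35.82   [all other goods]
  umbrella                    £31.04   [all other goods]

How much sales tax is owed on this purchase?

Rotisserie chicken £11.26: restaurant meals → 8.25% → £0.93
Yoga mat £36.41: sporting goods → 3.5% → £1.27
Laundry detergent £23.62: all other goods → 7.5% → £1.77
Tennis racket £171.67: sporting goods → 3.5% → £6.01
Ibuprofen (100 ct) £9.83: over-the-counter medication → 8.5% → £0.84
Adhesive bandages £6.69: over-the-counter medication → 8.5% → £0.57
Sushi platter £17.74: restaurant meals → 8.25% → £1.46
Deli sandwich £12.40: restaurant meals → 8.25% → £1.02
Stainless water bottle £35.82: all other goods → 7.5% → £2.69
Umbrella £31.04: all other goods → 7.5% → £2.33
Total tax = £0.93 + £1.27 + £1.77 + £6.01 + £0.84 + £0.57 + £1.46 + £1.02 + £2.69 + £2.33 = £18.89

£18.89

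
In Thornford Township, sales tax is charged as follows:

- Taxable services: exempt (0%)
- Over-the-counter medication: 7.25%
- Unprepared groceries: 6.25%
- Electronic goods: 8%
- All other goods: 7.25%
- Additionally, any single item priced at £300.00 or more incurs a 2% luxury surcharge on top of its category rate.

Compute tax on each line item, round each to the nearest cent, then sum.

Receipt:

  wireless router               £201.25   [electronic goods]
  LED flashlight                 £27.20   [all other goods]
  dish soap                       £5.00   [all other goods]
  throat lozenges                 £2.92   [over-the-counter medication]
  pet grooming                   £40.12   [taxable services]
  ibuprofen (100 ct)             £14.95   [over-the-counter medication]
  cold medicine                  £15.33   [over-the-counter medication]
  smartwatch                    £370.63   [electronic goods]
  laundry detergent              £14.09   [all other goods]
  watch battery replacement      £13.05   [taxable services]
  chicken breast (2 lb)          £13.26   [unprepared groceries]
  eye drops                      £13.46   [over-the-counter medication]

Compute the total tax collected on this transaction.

£60.72

Wireless router £201.25: electronic goods → 8% → £16.10
LED flashlight £27.20: all other goods → 7.25% → £1.97
Dish soap £5.00: all other goods → 7.25% → £0.36
Throat lozenges £2.92: over-the-counter medication → 7.25% → £0.21
Pet grooming £40.12: taxable services → 0% → £0.00
Ibuprofen (100 ct) £14.95: over-the-counter medication → 7.25% → £1.08
Cold medicine £15.33: over-the-counter medication → 7.25% → £1.11
Smartwatch £370.63: electronic goods → 8% + 2% surcharge = 10% → £37.06
Laundry detergent £14.09: all other goods → 7.25% → £1.02
Watch battery replacement £13.05: taxable services → 0% → £0.00
Chicken breast (2 lb) £13.26: unprepared groceries → 6.25% → £0.83
Eye drops £13.46: over-the-counter medication → 7.25% → £0.98
Total tax = £16.10 + £1.97 + £0.36 + £0.21 + £1.08 + £1.11 + £37.06 + £1.02 + £0.83 + £0.98 = £60.72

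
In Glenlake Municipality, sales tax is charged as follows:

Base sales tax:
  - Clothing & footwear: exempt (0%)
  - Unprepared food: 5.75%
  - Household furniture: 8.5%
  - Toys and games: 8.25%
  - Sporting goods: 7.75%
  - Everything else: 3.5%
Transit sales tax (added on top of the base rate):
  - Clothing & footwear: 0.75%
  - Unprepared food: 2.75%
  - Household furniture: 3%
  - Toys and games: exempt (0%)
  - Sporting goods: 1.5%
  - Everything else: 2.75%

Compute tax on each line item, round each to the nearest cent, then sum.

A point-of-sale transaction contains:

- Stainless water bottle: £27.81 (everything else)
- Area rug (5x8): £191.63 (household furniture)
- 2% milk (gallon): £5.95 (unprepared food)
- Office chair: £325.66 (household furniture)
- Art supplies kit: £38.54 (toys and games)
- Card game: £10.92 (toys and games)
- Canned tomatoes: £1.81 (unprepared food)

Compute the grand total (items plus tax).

Stainless water bottle £27.81: everything else → 3.5% + 2.75% transit = 6.25% → £1.74
Area rug (5x8) £191.63: household furniture → 8.5% + 3% transit = 11.5% → £22.04
2% milk (gallon) £5.95: unprepared food → 5.75% + 2.75% transit = 8.5% → £0.51
Office chair £325.66: household furniture → 8.5% + 3% transit = 11.5% → £37.45
Art supplies kit £38.54: toys and games → 8.25% + 0% transit = 8.25% → £3.18
Card game £10.92: toys and games → 8.25% + 0% transit = 8.25% → £0.90
Canned tomatoes £1.81: unprepared food → 5.75% + 2.75% transit = 8.5% → £0.15
Subtotal = £602.32; tax = £65.97; total due = £668.29

£668.29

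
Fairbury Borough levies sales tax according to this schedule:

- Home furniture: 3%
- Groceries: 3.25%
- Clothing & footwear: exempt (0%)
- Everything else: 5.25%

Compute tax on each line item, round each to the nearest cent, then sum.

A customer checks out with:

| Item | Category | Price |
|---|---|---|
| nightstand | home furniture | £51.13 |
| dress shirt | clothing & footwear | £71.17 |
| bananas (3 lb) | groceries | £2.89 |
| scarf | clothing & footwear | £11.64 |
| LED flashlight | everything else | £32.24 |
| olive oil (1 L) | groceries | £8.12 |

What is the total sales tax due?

Nightstand £51.13: home furniture → 3% → £1.53
Dress shirt £71.17: clothing & footwear → 0% → £0.00
Bananas (3 lb) £2.89: groceries → 3.25% → £0.09
Scarf £11.64: clothing & footwear → 0% → £0.00
LED flashlight £32.24: everything else → 5.25% → £1.69
Olive oil (1 L) £8.12: groceries → 3.25% → £0.26
Total tax = £1.53 + £0.09 + £1.69 + £0.26 = £3.57

£3.57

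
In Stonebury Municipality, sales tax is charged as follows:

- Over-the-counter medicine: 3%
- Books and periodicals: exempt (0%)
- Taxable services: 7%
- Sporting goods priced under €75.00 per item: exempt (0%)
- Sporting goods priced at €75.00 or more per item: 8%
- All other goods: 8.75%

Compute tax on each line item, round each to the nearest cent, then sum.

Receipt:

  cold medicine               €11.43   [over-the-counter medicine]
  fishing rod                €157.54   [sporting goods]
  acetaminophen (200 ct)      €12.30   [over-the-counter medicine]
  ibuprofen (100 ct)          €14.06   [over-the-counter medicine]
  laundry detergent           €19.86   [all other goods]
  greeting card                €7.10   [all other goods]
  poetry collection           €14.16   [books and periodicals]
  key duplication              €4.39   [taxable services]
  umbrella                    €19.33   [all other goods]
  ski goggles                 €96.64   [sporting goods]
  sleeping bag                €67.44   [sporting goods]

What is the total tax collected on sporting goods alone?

€20.33

Fishing rod €157.54: sporting goods, €75.00 or more → 8% → €12.60
Ski goggles €96.64: sporting goods, €75.00 or more → 8% → €7.73
Sleeping bag €67.44: sporting goods, under €75.00 → 0% → €0.00
Tax on sporting goods = €12.60 + €7.73 + €0.00 = €20.33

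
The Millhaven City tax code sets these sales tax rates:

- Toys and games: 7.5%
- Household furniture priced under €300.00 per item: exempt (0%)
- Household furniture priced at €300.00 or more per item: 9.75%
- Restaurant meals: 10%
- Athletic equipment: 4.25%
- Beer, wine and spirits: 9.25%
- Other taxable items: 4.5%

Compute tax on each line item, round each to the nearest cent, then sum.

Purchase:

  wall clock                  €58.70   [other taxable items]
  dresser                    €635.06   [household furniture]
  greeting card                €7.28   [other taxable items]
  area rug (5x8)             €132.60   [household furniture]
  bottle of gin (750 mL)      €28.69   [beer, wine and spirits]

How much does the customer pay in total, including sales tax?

€929.87

Wall clock €58.70: other taxable items → 4.5% → €2.64
Dresser €635.06: household furniture, €300.00 or more → 9.75% → €61.92
Greeting card €7.28: other taxable items → 4.5% → €0.33
Area rug (5x8) €132.60: household furniture, under €300.00 → 0% → €0.00
Bottle of gin (750 mL) €28.69: beer, wine and spirits → 9.25% → €2.65
Subtotal = €862.33; tax = €67.54; total due = €929.87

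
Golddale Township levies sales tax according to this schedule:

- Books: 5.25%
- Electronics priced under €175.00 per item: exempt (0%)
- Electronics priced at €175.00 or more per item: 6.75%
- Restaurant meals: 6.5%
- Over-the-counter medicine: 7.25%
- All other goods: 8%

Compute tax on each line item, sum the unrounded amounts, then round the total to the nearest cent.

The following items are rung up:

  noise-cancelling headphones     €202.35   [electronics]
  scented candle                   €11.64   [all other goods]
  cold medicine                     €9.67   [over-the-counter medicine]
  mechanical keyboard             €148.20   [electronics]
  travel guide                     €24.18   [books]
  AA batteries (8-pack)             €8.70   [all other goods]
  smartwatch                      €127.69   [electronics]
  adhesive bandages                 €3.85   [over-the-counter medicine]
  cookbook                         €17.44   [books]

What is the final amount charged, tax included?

€572.17

Noise-cancelling headphones €202.35: electronics, €175.00 or more → 6.75% → €13.658625
Scented candle €11.64: all other goods → 8% → €0.9312
Cold medicine €9.67: over-the-counter medicine → 7.25% → €0.701075
Mechanical keyboard €148.20: electronics, under €175.00 → 0% → €0.00
Travel guide €24.18: books → 5.25% → €1.26945
AA batteries (8-pack) €8.70: all other goods → 8% → €0.696
Smartwatch €127.69: electronics, under €175.00 → 0% → €0.00
Adhesive bandages €3.85: over-the-counter medicine → 7.25% → €0.279125
Cookbook €17.44: books → 5.25% → €0.9156
Subtotal = €553.72; unrounded tax = €18.451075 → €18.45; total due = €572.17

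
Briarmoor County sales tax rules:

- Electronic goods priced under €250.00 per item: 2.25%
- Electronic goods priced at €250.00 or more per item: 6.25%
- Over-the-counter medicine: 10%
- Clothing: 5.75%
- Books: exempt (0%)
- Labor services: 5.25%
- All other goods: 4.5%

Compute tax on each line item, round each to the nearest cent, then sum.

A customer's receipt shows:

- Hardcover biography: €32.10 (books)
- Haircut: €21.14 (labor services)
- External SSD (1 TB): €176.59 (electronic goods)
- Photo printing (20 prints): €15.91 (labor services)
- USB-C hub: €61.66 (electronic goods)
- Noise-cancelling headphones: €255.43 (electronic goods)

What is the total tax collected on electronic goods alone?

External SSD (1 TB) €176.59: electronic goods, under €250.00 → 2.25% → €3.97
USB-C hub €61.66: electronic goods, under €250.00 → 2.25% → €1.39
Noise-cancelling headphones €255.43: electronic goods, €250.00 or more → 6.25% → €15.96
Tax on electronic goods = €3.97 + €1.39 + €15.96 = €21.32

€21.32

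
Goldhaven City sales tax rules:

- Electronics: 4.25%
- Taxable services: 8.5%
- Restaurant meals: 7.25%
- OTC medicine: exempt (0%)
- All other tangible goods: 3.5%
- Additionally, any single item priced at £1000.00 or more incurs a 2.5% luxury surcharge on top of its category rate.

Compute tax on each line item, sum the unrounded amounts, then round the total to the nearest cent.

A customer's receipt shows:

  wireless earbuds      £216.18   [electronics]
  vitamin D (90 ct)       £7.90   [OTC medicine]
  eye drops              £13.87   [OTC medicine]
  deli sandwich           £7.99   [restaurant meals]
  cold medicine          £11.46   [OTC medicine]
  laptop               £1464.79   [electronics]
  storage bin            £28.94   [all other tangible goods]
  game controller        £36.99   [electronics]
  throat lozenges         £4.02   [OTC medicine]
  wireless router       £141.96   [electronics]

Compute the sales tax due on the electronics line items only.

Wireless earbuds £216.18: electronics → 4.25% → £9.18765
Laptop £1464.79: electronics → 4.25% + 2.5% surcharge = 6.75% → £98.873325
Game controller £36.99: electronics → 4.25% → £1.572075
Wireless router £141.96: electronics → 4.25% → £6.0333
Tax on electronics: unrounded sum = £115.66635 → £115.67

£115.67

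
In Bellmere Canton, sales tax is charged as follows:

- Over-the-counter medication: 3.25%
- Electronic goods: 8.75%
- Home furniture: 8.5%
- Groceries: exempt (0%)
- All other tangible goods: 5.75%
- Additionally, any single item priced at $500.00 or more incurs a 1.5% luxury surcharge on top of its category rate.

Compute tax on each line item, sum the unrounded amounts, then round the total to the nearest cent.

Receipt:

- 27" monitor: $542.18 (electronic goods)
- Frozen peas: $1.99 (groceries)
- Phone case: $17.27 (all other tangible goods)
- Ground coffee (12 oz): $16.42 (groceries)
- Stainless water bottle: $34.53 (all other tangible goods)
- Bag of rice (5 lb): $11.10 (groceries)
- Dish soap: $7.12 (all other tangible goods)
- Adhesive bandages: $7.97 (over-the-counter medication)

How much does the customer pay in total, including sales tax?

$697.80

27" monitor $542.18: electronic goods → 8.75% + 1.5% surcharge = 10.25% → $55.57345
Frozen peas $1.99: groceries → 0% → $0.00
Phone case $17.27: all other tangible goods → 5.75% → $0.993025
Ground coffee (12 oz) $16.42: groceries → 0% → $0.00
Stainless water bottle $34.53: all other tangible goods → 5.75% → $1.985475
Bag of rice (5 lb) $11.10: groceries → 0% → $0.00
Dish soap $7.12: all other tangible goods → 5.75% → $0.4094
Adhesive bandages $7.97: over-the-counter medication → 3.25% → $0.259025
Subtotal = $638.58; unrounded tax = $59.220375 → $59.22; total due = $697.80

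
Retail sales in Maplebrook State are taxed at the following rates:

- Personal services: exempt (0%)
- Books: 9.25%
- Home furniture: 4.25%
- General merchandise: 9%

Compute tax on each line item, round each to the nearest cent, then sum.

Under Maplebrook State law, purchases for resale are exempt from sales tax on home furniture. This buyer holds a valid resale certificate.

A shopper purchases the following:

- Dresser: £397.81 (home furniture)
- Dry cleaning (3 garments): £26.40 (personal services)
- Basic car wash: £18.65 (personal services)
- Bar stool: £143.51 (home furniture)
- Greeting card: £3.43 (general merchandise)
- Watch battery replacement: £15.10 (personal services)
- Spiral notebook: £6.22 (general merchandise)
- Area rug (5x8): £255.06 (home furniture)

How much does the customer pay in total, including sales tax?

£867.05

Dresser £397.81: home furniture, buyer-exempt → 0% → £0.00
Dry cleaning (3 garments) £26.40: personal services → 0% → £0.00
Basic car wash £18.65: personal services → 0% → £0.00
Bar stool £143.51: home furniture, buyer-exempt → 0% → £0.00
Greeting card £3.43: general merchandise → 9% → £0.31
Watch battery replacement £15.10: personal services → 0% → £0.00
Spiral notebook £6.22: general merchandise → 9% → £0.56
Area rug (5x8) £255.06: home furniture, buyer-exempt → 0% → £0.00
Subtotal = £866.18; tax = £0.87; total due = £867.05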